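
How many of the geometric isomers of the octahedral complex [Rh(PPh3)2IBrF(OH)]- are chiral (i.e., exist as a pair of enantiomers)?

6

Placing the ligands in turn and identifying arrangements related by rotation or reflection leaves 9 distinct geometric isomers.
Of these, 6 lack any improper symmetry element and so occur as enantiomeric pairs, giving 9 + 6 = 15 stereoisomers in total.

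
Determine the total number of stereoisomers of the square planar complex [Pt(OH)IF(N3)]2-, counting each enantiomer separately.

3

A square has two trans pairs of vertices; adjacent vertices are cis.
There are 3 geometric isomers: (F/N3 trans, I/OH trans); (F/OH trans, I/N3 trans); (F/I trans, N3/OH trans).
Each arrangement has an internal mirror plane or centre of symmetry, so none is chiral.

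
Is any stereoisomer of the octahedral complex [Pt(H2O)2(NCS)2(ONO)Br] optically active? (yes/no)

In an octahedral complex each vertex has one trans partner and four cis neighbours.
There are 6 geometric isomers: H2O cis, NCS cis (3 arrangements, 2 chiral); H2O cis, NCS trans; H2O trans, NCS cis; H2O trans, NCS trans.
Of these, 2 lack any improper symmetry element and so occur as enantiomeric pairs, giving 6 + 2 = 8 stereoisomers in total.

yes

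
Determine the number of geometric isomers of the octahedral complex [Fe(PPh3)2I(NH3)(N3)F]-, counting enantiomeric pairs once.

9

The six octahedral sites form three mutually perpendicular trans pairs.
Exhaustive case analysis gives 9 geometric isomers.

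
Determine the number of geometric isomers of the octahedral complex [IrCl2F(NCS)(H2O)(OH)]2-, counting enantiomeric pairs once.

An octahedron has six vertices in three trans pairs; every non-trans pair is cis.
Systematic enumeration (placing each ligand type in turn and discarding arrangements equivalent by rotation or reflection) gives 9 geometric isomers.

9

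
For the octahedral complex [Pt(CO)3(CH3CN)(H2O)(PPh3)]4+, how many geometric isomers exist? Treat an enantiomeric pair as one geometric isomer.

The six octahedral sites form three mutually perpendicular trans pairs.
Systematic placement gives 4 geometric isomers: CO mer (3 arrangements); CO fac (chiral).

4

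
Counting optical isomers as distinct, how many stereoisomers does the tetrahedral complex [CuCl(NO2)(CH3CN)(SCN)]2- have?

All four vertices of a tetrahedron are equivalent and mutually adjacent, so cis/trans isomerism cannot arise.
Only one geometric arrangement is possible; it has no improper symmetry element, so it exists as a pair of enantiomers (2 stereoisomers).

2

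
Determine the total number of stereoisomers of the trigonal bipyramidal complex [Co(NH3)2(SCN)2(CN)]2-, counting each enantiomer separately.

6

A trigonal bipyramid has two axial and three equatorial sites, which are chemically inequivalent.
Exhaustive case analysis gives 5 geometric isomers.
One of these lacks any improper symmetry element and so occurs as an enantiomeric pair, giving 5 + 1 = 6 stereoisomers in total.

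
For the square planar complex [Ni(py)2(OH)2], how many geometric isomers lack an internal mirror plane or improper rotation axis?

A square has two trans pairs of vertices; adjacent vertices are cis.
Systematic placement gives 2 geometric isomers: py cis; py trans.
Each arrangement has an internal mirror plane or centre of symmetry, so none is chiral.

0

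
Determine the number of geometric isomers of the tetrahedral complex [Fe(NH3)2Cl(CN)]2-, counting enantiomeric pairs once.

1

Only one geometric arrangement is possible.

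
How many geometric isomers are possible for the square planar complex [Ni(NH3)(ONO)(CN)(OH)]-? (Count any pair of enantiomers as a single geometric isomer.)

In a square planar complex each vertex has one trans partner and two cis neighbours.
Systematic placement gives 3 geometric isomers: (CN/OH trans, NH3/ONO trans); (CN/ONO trans, NH3/OH trans); (CN/NH3 trans, OH/ONO trans).

3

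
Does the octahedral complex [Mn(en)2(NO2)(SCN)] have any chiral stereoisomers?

yes

In an octahedral complex each vertex has one trans partner and four cis neighbours.
Each en is bidentate and must span two cis positions.
There are 2 geometric isomers: NO2 and SCN mutually trans; NO2 and SCN mutually cis (chiral).
One of these lacks any improper symmetry element and so occurs as an enantiomeric pair, giving 2 + 1 = 3 stereoisomers in total.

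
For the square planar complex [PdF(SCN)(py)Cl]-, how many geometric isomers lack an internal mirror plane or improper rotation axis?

A square has two trans pairs of vertices; adjacent vertices are cis.
Systematic placement gives 3 geometric isomers: (Cl/SCN trans, F/py trans); (Cl/py trans, F/SCN trans); (Cl/F trans, SCN/py trans).
Each arrangement has an internal mirror plane or centre of symmetry, so none is chiral.

0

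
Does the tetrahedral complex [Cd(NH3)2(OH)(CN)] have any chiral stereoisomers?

All four vertices of a tetrahedron are equivalent and mutually adjacent, so cis/trans isomerism cannot arise.
Only one geometric arrangement is possible.

no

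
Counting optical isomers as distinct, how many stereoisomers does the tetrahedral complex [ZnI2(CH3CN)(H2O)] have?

1

In a tetrahedral complex all four positions are equivalent and every pair of ligands is adjacent — there is no cis/trans distinction.
Only one geometric arrangement is possible.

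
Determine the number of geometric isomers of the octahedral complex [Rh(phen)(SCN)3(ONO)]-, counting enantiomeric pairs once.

The six octahedral sites form three mutually perpendicular trans pairs.
Each phen is bidentate and must span two cis positions.
Systematic placement gives 2 geometric isomers: SCN fac; SCN mer.

2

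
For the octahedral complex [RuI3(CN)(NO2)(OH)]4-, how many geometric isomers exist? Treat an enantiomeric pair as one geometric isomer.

The six octahedral sites form three mutually perpendicular trans pairs.
There are 4 geometric isomers: I mer (3 arrangements); I fac (chiral).

4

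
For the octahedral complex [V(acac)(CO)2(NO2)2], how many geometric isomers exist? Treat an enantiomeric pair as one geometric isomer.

The six octahedral sites form three mutually perpendicular trans pairs.
Each acac is bidentate and must span two cis positions.
There are 3 geometric isomers: CO trans, NO2 cis; CO cis, NO2 cis (chiral); CO cis, NO2 trans.

3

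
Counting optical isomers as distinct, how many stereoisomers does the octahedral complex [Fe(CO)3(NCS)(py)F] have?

In an octahedral complex each vertex has one trans partner and four cis neighbours.
There are 4 geometric isomers: CO mer (3 arrangements); CO fac (chiral).
One of these lacks any improper symmetry element and so occurs as an enantiomeric pair, giving 4 + 1 = 5 stereoisomers in total.

5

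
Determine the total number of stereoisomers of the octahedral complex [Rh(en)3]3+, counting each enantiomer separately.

The six octahedral sites form three mutually perpendicular trans pairs.
Each en is bidentate and must span two cis positions.
Only one geometric arrangement is possible; it has no improper symmetry element, so it exists as a pair of enantiomers (2 stereoisomers).

2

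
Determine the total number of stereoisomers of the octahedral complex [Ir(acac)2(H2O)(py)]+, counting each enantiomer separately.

3

In an octahedral complex each vertex has one trans partner and four cis neighbours.
Each acac is bidentate and must span two cis positions.
Working through the distinct placements yields 2 geometric isomers: H2O and py mutually cis (chiral); H2O and py mutually trans.
One of these lacks any improper symmetry element and so occurs as an enantiomeric pair, giving 2 + 1 = 3 stereoisomers in total.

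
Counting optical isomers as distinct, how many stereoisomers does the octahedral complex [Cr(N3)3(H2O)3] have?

Systematic placement gives 2 geometric isomers: N3 mer; N3 fac.
Each arrangement has an internal mirror plane or centre of symmetry, so none is chiral.

2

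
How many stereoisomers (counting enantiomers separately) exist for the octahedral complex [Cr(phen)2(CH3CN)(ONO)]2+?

Each phen is bidentate and must span two cis positions.
There are 2 geometric isomers: CH3CN and ONO mutually trans; CH3CN and ONO mutually cis (chiral).
One of these lacks any improper symmetry element and so occurs as an enantiomeric pair, giving 2 + 1 = 3 stereoisomers in total.

3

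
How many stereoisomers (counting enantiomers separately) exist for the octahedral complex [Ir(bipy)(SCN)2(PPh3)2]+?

4

Each bipy is bidentate and must span two cis positions.
Systematic placement gives 3 geometric isomers: SCN cis, PPh3 trans; SCN cis, PPh3 cis (chiral); SCN trans, PPh3 cis.
One of these lacks any improper symmetry element and so occurs as an enantiomeric pair, giving 3 + 1 = 4 stereoisomers in total.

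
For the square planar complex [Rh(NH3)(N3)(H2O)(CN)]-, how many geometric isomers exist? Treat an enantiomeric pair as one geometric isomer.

3

In a square planar complex each vertex has one trans partner and two cis neighbours.
There are 3 geometric isomers: (CN/N3 trans, H2O/NH3 trans); (CN/NH3 trans, H2O/N3 trans); (CN/H2O trans, N3/NH3 trans).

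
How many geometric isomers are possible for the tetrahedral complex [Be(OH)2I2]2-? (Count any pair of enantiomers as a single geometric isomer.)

1

In a tetrahedral complex all four positions are equivalent and every pair of ligands is adjacent — there is no cis/trans distinction.
Only one geometric arrangement is possible.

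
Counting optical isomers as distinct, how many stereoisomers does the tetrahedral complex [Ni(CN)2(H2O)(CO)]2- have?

1

All four vertices of a tetrahedron are equivalent and mutually adjacent, so cis/trans isomerism cannot arise.
Only one geometric arrangement is possible.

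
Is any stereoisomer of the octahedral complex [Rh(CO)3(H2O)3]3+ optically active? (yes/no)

In an octahedral complex each vertex has one trans partner and four cis neighbours.
There are 2 geometric isomers: CO mer; CO fac.
Each arrangement has an internal mirror plane or centre of symmetry, so none is chiral.

no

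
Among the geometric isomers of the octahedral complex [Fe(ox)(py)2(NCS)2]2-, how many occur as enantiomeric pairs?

An octahedron has six vertices in three trans pairs; every non-trans pair is cis.
Each ox is bidentate and must span two cis positions.
There are 3 geometric isomers: py cis, NCS trans; py trans, NCS cis; py cis, NCS cis (chiral).
One of these lacks any improper symmetry element and so occurs as an enantiomeric pair, giving 3 + 1 = 4 stereoisomers in total.

1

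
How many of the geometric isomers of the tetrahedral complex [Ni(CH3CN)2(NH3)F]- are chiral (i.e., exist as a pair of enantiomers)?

0

In a tetrahedral complex all four positions are equivalent and every pair of ligands is adjacent — there is no cis/trans distinction.
Only one geometric arrangement is possible.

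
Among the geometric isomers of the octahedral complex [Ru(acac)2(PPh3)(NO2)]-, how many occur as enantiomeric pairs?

In an octahedral complex each vertex has one trans partner and four cis neighbours.
Each acac is bidentate and must span two cis positions.
The distinct arrangements are (2 in all): PPh3 and NO2 mutually trans; PPh3 and NO2 mutually cis (chiral).
One of these lacks any improper symmetry element and so occurs as an enantiomeric pair, giving 2 + 1 = 3 stereoisomers in total.

1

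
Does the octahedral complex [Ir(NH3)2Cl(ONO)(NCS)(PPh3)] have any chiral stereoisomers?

The six octahedral sites form three mutually perpendicular trans pairs.
Exhaustive case analysis gives 9 geometric isomers.
Of these, 6 lack any improper symmetry element and so occur as enantiomeric pairs, giving 9 + 6 = 15 stereoisomers in total.

yes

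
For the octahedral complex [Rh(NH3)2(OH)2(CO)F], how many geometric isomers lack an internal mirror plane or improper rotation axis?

Systematic placement gives 6 geometric isomers: NH3 trans, OH trans; NH3 cis, OH cis (3 arrangements, 2 chiral); NH3 cis, OH trans; NH3 trans, OH cis.
Of these, 2 lack any improper symmetry element and so occur as enantiomeric pairs, giving 6 + 2 = 8 stereoisomers in total.

2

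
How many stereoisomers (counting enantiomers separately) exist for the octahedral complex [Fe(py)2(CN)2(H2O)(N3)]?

The six octahedral sites form three mutually perpendicular trans pairs.
The distinct arrangements are (6 in all): py trans, CN trans; py cis, CN trans; py trans, CN cis; py cis, CN cis (3 arrangements, 2 chiral).
Of these, 2 lack any improper symmetry element and so occur as enantiomeric pairs, giving 6 + 2 = 8 stereoisomers in total.

8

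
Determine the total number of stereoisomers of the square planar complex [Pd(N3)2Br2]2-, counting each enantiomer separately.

2

In a square planar complex each vertex has one trans partner and two cis neighbours.
There are 2 geometric isomers: N3 cis; N3 trans.
Each arrangement has an internal mirror plane or centre of symmetry, so none is chiral.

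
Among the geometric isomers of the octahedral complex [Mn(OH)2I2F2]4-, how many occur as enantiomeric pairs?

1

The six octahedral sites form three mutually perpendicular trans pairs.
Working through the distinct placements yields 5 geometric isomers: OH trans, I trans, F trans; OH cis, I cis, F trans; OH trans, I cis, F cis; OH cis, I cis, F cis (chiral); OH cis, I trans, F cis.
One of these lacks any improper symmetry element and so occurs as an enantiomeric pair, giving 5 + 1 = 6 stereoisomers in total.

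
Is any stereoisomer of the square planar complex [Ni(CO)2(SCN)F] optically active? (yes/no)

A square has two trans pairs of vertices; adjacent vertices are cis.
The distinct arrangements are (2 in all): CO cis; CO trans.
Each arrangement has an internal mirror plane or centre of symmetry, so none is chiral.

no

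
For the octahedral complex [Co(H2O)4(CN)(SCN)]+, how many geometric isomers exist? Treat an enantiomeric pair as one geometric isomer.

In an octahedral complex each vertex has one trans partner and four cis neighbours.
The distinct arrangements are (2 in all): CN and SCN mutually cis; CN and SCN mutually trans.

2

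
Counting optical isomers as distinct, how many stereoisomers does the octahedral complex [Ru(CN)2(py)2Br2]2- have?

An octahedron has six vertices in three trans pairs; every non-trans pair is cis.
Working through the distinct placements yields 5 geometric isomers: CN trans, py trans, Br trans; CN cis, py cis, Br trans; CN cis, py trans, Br cis; CN cis, py cis, Br cis (chiral); CN trans, py cis, Br cis.
One of these lacks any improper symmetry element and so occurs as an enantiomeric pair, giving 5 + 1 = 6 stereoisomers in total.

6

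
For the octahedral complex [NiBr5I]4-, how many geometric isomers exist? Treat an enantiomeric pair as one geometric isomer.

1

Only one geometric arrangement is possible.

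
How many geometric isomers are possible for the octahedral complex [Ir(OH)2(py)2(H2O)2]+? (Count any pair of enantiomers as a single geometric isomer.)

5

The six octahedral sites form three mutually perpendicular trans pairs.
There are 5 geometric isomers: OH trans, py trans, H2O trans; OH cis, py cis, H2O trans; OH cis, py trans, H2O cis; OH cis, py cis, H2O cis (chiral); OH trans, py cis, H2O cis.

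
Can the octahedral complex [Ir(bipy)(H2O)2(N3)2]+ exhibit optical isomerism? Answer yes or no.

Each bipy is bidentate and must span two cis positions.
There are 3 geometric isomers: H2O trans, N3 cis; H2O cis, N3 cis (chiral); H2O cis, N3 trans.
One of these lacks any improper symmetry element and so occurs as an enantiomeric pair, giving 3 + 1 = 4 stereoisomers in total.

yes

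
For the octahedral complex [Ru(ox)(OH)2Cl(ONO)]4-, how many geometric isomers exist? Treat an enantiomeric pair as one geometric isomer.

4

The six octahedral sites form three mutually perpendicular trans pairs.
Each ox is bidentate and must span two cis positions.
The distinct arrangements are (4 in all): OH cis (3 arrangements, 2 chiral); OH trans.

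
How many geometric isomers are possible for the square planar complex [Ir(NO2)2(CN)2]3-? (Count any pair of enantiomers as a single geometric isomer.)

2

In a square planar complex each vertex has one trans partner and two cis neighbours.
There are 2 geometric isomers: NO2 cis; NO2 trans.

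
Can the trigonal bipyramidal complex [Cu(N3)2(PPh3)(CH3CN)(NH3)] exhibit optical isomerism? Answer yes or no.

yes

Exhaustive case analysis gives 7 geometric isomers.
Of these, 3 lack any improper symmetry element and so occur as enantiomeric pairs, giving 7 + 3 = 10 stereoisomers in total.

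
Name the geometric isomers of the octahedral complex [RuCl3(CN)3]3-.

The six octahedral sites form three mutually perpendicular trans pairs.
Working through the distinct placements yields 2 geometric isomers: Cl mer; Cl fac.

fac and mer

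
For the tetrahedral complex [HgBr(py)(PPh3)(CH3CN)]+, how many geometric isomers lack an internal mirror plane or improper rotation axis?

1

Only one geometric arrangement is possible; it has no improper symmetry element, so it exists as a pair of enantiomers (2 stereoisomers).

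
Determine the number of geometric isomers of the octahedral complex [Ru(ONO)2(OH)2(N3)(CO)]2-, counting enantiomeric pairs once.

6

An octahedron has six vertices in three trans pairs; every non-trans pair is cis.
Working through the distinct placements yields 6 geometric isomers: ONO trans, OH trans; ONO cis, OH cis (3 arrangements, 2 chiral); ONO trans, OH cis; ONO cis, OH trans.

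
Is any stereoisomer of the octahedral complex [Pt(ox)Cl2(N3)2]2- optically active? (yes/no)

Each ox is bidentate and must span two cis positions.
Working through the distinct placements yields 3 geometric isomers: Cl trans, N3 cis; Cl cis, N3 cis (chiral); Cl cis, N3 trans.
One of these lacks any improper symmetry element and so occurs as an enantiomeric pair, giving 3 + 1 = 4 stereoisomers in total.

yes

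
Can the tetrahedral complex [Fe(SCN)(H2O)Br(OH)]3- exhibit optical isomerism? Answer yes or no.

yes

All four vertices of a tetrahedron are equivalent and mutually adjacent, so cis/trans isomerism cannot arise.
Only one geometric arrangement is possible; it has no improper symmetry element, so it exists as a pair of enantiomers (2 stereoisomers).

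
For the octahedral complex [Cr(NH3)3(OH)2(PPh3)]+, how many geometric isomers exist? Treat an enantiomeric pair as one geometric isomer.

3

The six octahedral sites form three mutually perpendicular trans pairs.
Working through the distinct placements yields 3 geometric isomers: NH3 mer, OH cis; NH3 mer, OH trans; NH3 fac, OH cis.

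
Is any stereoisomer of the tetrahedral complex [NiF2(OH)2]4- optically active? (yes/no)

no

In a tetrahedral complex all four positions are equivalent and every pair of ligands is adjacent — there is no cis/trans distinction.
Only one geometric arrangement is possible.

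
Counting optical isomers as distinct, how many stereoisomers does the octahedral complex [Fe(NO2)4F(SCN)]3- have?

Systematic placement gives 2 geometric isomers: F and SCN mutually cis; F and SCN mutually trans.
Each arrangement has an internal mirror plane or centre of symmetry, so none is chiral.

2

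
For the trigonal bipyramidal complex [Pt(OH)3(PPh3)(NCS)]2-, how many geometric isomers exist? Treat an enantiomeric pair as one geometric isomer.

4

Working through the distinct placements yields 4 geometric isomers: PPh3 equatorial, NCS axial; PPh3 axial, NCS axial; PPh3 equatorial, NCS equatorial; PPh3 axial, NCS equatorial.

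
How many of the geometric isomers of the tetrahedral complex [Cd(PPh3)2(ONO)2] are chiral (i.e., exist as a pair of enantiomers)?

0

All four vertices of a tetrahedron are equivalent and mutually adjacent, so cis/trans isomerism cannot arise.
Only one geometric arrangement is possible.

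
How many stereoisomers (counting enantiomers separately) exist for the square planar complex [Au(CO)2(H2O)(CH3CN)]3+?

A square has two trans pairs of vertices; adjacent vertices are cis.
Systematic placement gives 2 geometric isomers: CO cis; CO trans.
Each arrangement has an internal mirror plane or centre of symmetry, so none is chiral.

2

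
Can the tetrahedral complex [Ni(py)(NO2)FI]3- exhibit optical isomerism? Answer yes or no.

yes

Only one geometric arrangement is possible; it has no improper symmetry element, so it exists as a pair of enantiomers (2 stereoisomers).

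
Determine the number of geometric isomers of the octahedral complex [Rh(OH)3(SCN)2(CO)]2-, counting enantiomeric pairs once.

3

The six octahedral sites form three mutually perpendicular trans pairs.
There are 3 geometric isomers: OH mer, SCN trans; OH fac, SCN cis; OH mer, SCN cis.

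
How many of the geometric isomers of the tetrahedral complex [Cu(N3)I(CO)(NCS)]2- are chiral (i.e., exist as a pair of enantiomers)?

In a tetrahedral complex all four positions are equivalent and every pair of ligands is adjacent — there is no cis/trans distinction.
Only one geometric arrangement is possible; it has no improper symmetry element, so it exists as a pair of enantiomers (2 stereoisomers).

1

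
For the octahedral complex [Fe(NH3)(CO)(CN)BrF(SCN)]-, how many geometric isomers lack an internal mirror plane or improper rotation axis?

15

An octahedron has six vertices in three trans pairs; every non-trans pair is cis.
Systematic enumeration (placing each ligand type in turn and discarding arrangements equivalent by rotation or reflection) gives 15 geometric isomers.
Of these, 15 lack any improper symmetry element and so occur as enantiomeric pairs, giving 15 + 15 = 30 stereoisomers in total.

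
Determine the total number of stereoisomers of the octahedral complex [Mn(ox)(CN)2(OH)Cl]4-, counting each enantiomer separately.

6

In an octahedral complex each vertex has one trans partner and four cis neighbours.
Each ox is bidentate and must span two cis positions.
Systematic placement gives 4 geometric isomers: CN trans; CN cis (3 arrangements, 2 chiral).
Of these, 2 lack any improper symmetry element and so occur as enantiomeric pairs, giving 4 + 2 = 6 stereoisomers in total.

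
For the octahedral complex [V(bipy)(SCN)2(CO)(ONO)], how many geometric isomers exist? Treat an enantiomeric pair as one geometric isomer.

4

In an octahedral complex each vertex has one trans partner and four cis neighbours.
Each bipy is bidentate and must span two cis positions.
There are 4 geometric isomers: SCN cis (3 arrangements, 2 chiral); SCN trans.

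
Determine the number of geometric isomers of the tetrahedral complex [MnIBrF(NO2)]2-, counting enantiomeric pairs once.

In a tetrahedral complex all four positions are equivalent and every pair of ligands is adjacent — there is no cis/trans distinction.
Only one geometric arrangement is possible; it has no improper symmetry element, so it exists as a pair of enantiomers (2 stereoisomers).

1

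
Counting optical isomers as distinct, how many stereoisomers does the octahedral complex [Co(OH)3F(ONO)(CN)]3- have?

The distinct arrangements are (4 in all): OH mer (3 arrangements); OH fac (chiral).
One of these lacks any improper symmetry element and so occurs as an enantiomeric pair, giving 4 + 1 = 5 stereoisomers in total.

5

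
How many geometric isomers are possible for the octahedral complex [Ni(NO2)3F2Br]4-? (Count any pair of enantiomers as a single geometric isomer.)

3

The six octahedral sites form three mutually perpendicular trans pairs.
Systematic placement gives 3 geometric isomers: NO2 mer, F cis; NO2 mer, F trans; NO2 fac, F cis.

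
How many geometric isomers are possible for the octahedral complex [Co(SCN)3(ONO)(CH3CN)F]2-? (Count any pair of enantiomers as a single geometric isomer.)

4

In an octahedral complex each vertex has one trans partner and four cis neighbours.
Systematic placement gives 4 geometric isomers: SCN mer (3 arrangements); SCN fac (chiral).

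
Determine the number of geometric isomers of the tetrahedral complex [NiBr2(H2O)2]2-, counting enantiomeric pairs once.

1

Only one geometric arrangement is possible.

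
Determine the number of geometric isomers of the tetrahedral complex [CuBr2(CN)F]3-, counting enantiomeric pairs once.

1

All four vertices of a tetrahedron are equivalent and mutually adjacent, so cis/trans isomerism cannot arise.
Only one geometric arrangement is possible.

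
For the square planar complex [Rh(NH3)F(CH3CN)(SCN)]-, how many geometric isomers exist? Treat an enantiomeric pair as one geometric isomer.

There are 3 geometric isomers: (CH3CN/NH3 trans, F/SCN trans); (CH3CN/SCN trans, F/NH3 trans); (CH3CN/F trans, NH3/SCN trans).

3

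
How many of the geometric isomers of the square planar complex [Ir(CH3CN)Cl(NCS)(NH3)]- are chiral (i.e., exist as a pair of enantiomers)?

0

A square has two trans pairs of vertices; adjacent vertices are cis.
Systematic placement gives 3 geometric isomers: (CH3CN/NCS trans, Cl/NH3 trans); (CH3CN/NH3 trans, Cl/NCS trans); (CH3CN/Cl trans, NCS/NH3 trans).
Each arrangement has an internal mirror plane or centre of symmetry, so none is chiral.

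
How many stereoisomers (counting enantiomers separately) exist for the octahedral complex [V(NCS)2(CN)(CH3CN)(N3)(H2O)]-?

The six octahedral sites form three mutually perpendicular trans pairs.
Placing the ligands in turn and identifying arrangements related by rotation or reflection leaves 9 distinct geometric isomers.
Of these, 6 lack any improper symmetry element and so occur as enantiomeric pairs, giving 9 + 6 = 15 stereoisomers in total.

15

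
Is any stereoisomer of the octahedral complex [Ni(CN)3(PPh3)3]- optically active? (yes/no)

In an octahedral complex each vertex has one trans partner and four cis neighbours.
The distinct arrangements are (2 in all): CN mer; CN fac.
Each arrangement has an internal mirror plane or centre of symmetry, so none is chiral.

no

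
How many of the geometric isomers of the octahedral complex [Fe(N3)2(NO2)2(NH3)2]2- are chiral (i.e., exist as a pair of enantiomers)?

The six octahedral sites form three mutually perpendicular trans pairs.
The distinct arrangements are (5 in all): N3 trans, NO2 trans, NH3 trans; N3 trans, NO2 cis, NH3 cis; N3 cis, NO2 trans, NH3 cis; N3 cis, NO2 cis, NH3 cis (chiral); N3 cis, NO2 cis, NH3 trans.
One of these lacks any improper symmetry element and so occurs as an enantiomeric pair, giving 5 + 1 = 6 stereoisomers in total.

1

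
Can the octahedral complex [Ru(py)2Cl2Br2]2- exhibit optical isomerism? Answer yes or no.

There are 5 geometric isomers: py trans, Cl trans, Br trans; py cis, Cl cis, Br trans; py trans, Cl cis, Br cis; py cis, Cl cis, Br cis (chiral); py cis, Cl trans, Br cis.
One of these lacks any improper symmetry element and so occurs as an enantiomeric pair, giving 5 + 1 = 6 stereoisomers in total.

yes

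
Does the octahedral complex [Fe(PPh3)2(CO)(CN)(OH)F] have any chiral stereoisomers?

An octahedron has six vertices in three trans pairs; every non-trans pair is cis.
Placing the ligands in turn and identifying arrangements related by rotation or reflection leaves 9 distinct geometric isomers.
Of these, 6 lack any improper symmetry element and so occur as enantiomeric pairs, giving 9 + 6 = 15 stereoisomers in total.

yes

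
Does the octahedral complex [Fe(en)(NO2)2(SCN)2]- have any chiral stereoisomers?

Each en is bidentate and must span two cis positions.
Working through the distinct placements yields 3 geometric isomers: NO2 trans, SCN cis; NO2 cis, SCN cis (chiral); NO2 cis, SCN trans.
One of these lacks any improper symmetry element and so occurs as an enantiomeric pair, giving 3 + 1 = 4 stereoisomers in total.

yes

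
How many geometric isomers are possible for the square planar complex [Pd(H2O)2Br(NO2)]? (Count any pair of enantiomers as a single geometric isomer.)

In a square planar complex each vertex has one trans partner and two cis neighbours.
Working through the distinct placements yields 2 geometric isomers: H2O cis; H2O trans.

2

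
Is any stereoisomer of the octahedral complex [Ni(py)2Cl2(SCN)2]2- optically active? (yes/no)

There are 5 geometric isomers: py trans, Cl trans, SCN trans; py cis, Cl trans, SCN cis; py trans, Cl cis, SCN cis; py cis, Cl cis, SCN cis (chiral); py cis, Cl cis, SCN trans.
One of these lacks any improper symmetry element and so occurs as an enantiomeric pair, giving 5 + 1 = 6 stereoisomers in total.

yes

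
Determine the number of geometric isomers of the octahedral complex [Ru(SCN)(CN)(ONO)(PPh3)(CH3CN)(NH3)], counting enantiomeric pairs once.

The six octahedral sites form three mutually perpendicular trans pairs.
Exhaustive case analysis gives 15 geometric isomers.

15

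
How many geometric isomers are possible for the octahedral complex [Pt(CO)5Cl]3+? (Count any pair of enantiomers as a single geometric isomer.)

1

The six octahedral sites form three mutually perpendicular trans pairs.
Only one geometric arrangement is possible.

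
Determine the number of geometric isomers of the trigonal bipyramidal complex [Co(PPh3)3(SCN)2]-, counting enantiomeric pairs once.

3

A trigonal bipyramid has two axial and three equatorial sites, which are chemically inequivalent.
The distinct arrangements are (3 in all): SCN both equatorial; SCN one axial, one equatorial; SCN both axial.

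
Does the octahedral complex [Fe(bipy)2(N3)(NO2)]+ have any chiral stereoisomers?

In an octahedral complex each vertex has one trans partner and four cis neighbours.
Each bipy is bidentate and must span two cis positions.
The distinct arrangements are (2 in all): N3 and NO2 mutually trans; N3 and NO2 mutually cis (chiral).
One of these lacks any improper symmetry element and so occurs as an enantiomeric pair, giving 2 + 1 = 3 stereoisomers in total.

yes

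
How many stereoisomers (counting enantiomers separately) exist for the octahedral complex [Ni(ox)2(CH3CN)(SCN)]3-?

3

In an octahedral complex each vertex has one trans partner and four cis neighbours.
Each ox is bidentate and must span two cis positions.
The distinct arrangements are (2 in all): CH3CN and SCN mutually trans; CH3CN and SCN mutually cis (chiral).
One of these lacks any improper symmetry element and so occurs as an enantiomeric pair, giving 2 + 1 = 3 stereoisomers in total.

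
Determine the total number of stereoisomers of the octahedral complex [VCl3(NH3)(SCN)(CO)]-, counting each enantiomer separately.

5

An octahedron has six vertices in three trans pairs; every non-trans pair is cis.
Working through the distinct placements yields 4 geometric isomers: Cl mer (3 arrangements); Cl fac (chiral).
One of these lacks any improper symmetry element and so occurs as an enantiomeric pair, giving 4 + 1 = 5 stereoisomers in total.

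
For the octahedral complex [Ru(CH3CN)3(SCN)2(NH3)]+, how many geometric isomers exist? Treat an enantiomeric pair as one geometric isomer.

There are 3 geometric isomers: CH3CN mer, SCN trans; CH3CN mer, SCN cis; CH3CN fac, SCN cis.

3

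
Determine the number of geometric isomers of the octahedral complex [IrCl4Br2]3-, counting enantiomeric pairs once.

The six octahedral sites form three mutually perpendicular trans pairs.
There are 2 geometric isomers: Br trans; Br cis.

2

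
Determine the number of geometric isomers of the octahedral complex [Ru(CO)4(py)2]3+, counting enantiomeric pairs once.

In an octahedral complex each vertex has one trans partner and four cis neighbours.
The distinct arrangements are (2 in all): py trans; py cis.

2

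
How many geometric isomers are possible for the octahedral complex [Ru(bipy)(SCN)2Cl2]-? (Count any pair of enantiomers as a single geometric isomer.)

3

An octahedron has six vertices in three trans pairs; every non-trans pair is cis.
Each bipy is bidentate and must span two cis positions.
The distinct arrangements are (3 in all): SCN cis, Cl trans; SCN cis, Cl cis (chiral); SCN trans, Cl cis.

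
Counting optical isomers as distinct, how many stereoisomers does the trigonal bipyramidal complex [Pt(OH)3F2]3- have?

3

In a trigonal bipyramid the two axial positions differ from the three equatorial ones.
Working through the distinct placements yields 3 geometric isomers: F both axial; F one axial, one equatorial; F both equatorial.
Each arrangement has an internal mirror plane or centre of symmetry, so none is chiral.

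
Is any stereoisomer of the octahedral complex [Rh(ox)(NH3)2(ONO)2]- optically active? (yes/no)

yes

The six octahedral sites form three mutually perpendicular trans pairs.
Each ox is bidentate and must span two cis positions.
The distinct arrangements are (3 in all): NH3 trans, ONO cis; NH3 cis, ONO cis (chiral); NH3 cis, ONO trans.
One of these lacks any improper symmetry element and so occurs as an enantiomeric pair, giving 3 + 1 = 4 stereoisomers in total.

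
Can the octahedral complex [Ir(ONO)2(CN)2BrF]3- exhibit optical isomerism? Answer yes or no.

yes

Working through the distinct placements yields 6 geometric isomers: ONO trans, CN cis; ONO cis, CN cis (3 arrangements, 2 chiral); ONO trans, CN trans; ONO cis, CN trans.
Of these, 2 lack any improper symmetry element and so occur as enantiomeric pairs, giving 6 + 2 = 8 stereoisomers in total.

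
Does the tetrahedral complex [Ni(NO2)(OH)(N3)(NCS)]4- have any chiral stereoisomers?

All four vertices of a tetrahedron are equivalent and mutually adjacent, so cis/trans isomerism cannot arise.
Only one geometric arrangement is possible; it has no improper symmetry element, so it exists as a pair of enantiomers (2 stereoisomers).

yes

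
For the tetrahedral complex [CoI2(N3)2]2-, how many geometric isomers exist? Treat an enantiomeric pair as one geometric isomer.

Only one geometric arrangement is possible.

1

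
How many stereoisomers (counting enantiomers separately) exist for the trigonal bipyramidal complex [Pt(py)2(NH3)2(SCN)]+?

A trigonal bipyramid has two axial and three equatorial sites, which are chemically inequivalent.
Exhaustive case analysis gives 5 geometric isomers.
One of these lacks any improper symmetry element and so occurs as an enantiomeric pair, giving 5 + 1 = 6 stereoisomers in total.

6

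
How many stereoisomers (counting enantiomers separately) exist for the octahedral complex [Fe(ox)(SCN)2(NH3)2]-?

Each ox is bidentate and must span two cis positions.
There are 3 geometric isomers: SCN cis, NH3 trans; SCN cis, NH3 cis (chiral); SCN trans, NH3 cis.
One of these lacks any improper symmetry element and so occurs as an enantiomeric pair, giving 3 + 1 = 4 stereoisomers in total.

4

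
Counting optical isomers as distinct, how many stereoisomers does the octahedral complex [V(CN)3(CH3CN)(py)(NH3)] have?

In an octahedral complex each vertex has one trans partner and four cis neighbours.
The distinct arrangements are (4 in all): CN mer (3 arrangements); CN fac (chiral).
One of these lacks any improper symmetry element and so occurs as an enantiomeric pair, giving 4 + 1 = 5 stereoisomers in total.

5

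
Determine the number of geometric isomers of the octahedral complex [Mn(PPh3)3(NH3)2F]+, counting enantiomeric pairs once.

3

The six octahedral sites form three mutually perpendicular trans pairs.
There are 3 geometric isomers: PPh3 mer, NH3 cis; PPh3 mer, NH3 trans; PPh3 fac, NH3 cis.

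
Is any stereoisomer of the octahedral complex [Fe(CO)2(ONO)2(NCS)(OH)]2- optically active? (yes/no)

yes

The six octahedral sites form three mutually perpendicular trans pairs.
Working through the distinct placements yields 6 geometric isomers: CO trans, ONO trans; CO trans, ONO cis; CO cis, ONO trans; CO cis, ONO cis (3 arrangements, 2 chiral).
Of these, 2 lack any improper symmetry element and so occur as enantiomeric pairs, giving 6 + 2 = 8 stereoisomers in total.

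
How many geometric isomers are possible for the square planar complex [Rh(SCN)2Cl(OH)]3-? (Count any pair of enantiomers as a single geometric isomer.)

In a square planar complex each vertex has one trans partner and two cis neighbours.
Systematic placement gives 2 geometric isomers: SCN cis; SCN trans.

2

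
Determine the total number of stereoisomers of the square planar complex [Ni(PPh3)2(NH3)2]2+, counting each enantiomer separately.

There are 2 geometric isomers: PPh3 cis; PPh3 trans.
Each arrangement has an internal mirror plane or centre of symmetry, so none is chiral.

2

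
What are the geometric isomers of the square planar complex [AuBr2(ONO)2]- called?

cis and trans

Systematic placement gives 2 geometric isomers: Br cis; Br trans.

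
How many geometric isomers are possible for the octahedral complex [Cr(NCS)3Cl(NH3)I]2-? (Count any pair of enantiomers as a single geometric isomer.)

An octahedron has six vertices in three trans pairs; every non-trans pair is cis.
Systematic placement gives 4 geometric isomers: NCS mer (3 arrangements); NCS fac (chiral).

4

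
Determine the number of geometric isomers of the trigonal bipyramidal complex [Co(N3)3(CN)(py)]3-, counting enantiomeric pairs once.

In a trigonal bipyramid the two axial positions differ from the three equatorial ones.
Systematic placement gives 4 geometric isomers: CN axial, py equatorial; CN axial, py axial; CN equatorial, py equatorial; CN equatorial, py axial.

4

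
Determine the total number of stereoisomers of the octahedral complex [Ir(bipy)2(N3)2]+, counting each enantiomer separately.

In an octahedral complex each vertex has one trans partner and four cis neighbours.
Each bipy is bidentate and must span two cis positions.
The distinct arrangements are (2 in all): N3 trans; N3 cis (chiral).
One of these lacks any improper symmetry element and so occurs as an enantiomeric pair, giving 2 + 1 = 3 stereoisomers in total.

3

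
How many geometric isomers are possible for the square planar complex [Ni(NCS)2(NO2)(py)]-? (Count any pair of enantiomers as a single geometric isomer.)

2

In a square planar complex each vertex has one trans partner and two cis neighbours.
Systematic placement gives 2 geometric isomers: NCS cis; NCS trans.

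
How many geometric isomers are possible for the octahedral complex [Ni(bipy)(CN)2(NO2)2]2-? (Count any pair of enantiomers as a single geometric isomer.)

Each bipy is bidentate and must span two cis positions.
The distinct arrangements are (3 in all): CN trans, NO2 cis; CN cis, NO2 cis (chiral); CN cis, NO2 trans.

3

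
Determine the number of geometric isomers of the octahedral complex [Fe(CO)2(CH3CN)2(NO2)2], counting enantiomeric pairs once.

5

An octahedron has six vertices in three trans pairs; every non-trans pair is cis.
Systematic placement gives 5 geometric isomers: CO trans, CH3CN trans, NO2 trans; CO cis, CH3CN trans, NO2 cis; CO cis, CH3CN cis, NO2 trans; CO cis, CH3CN cis, NO2 cis (chiral); CO trans, CH3CN cis, NO2 cis.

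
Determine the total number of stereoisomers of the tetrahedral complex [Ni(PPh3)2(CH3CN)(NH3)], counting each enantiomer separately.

All four vertices of a tetrahedron are equivalent and mutually adjacent, so cis/trans isomerism cannot arise.
Only one geometric arrangement is possible.

1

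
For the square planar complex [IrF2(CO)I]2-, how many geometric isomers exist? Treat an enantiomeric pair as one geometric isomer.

2

In a square planar complex each vertex has one trans partner and two cis neighbours.
The distinct arrangements are (2 in all): F cis; F trans.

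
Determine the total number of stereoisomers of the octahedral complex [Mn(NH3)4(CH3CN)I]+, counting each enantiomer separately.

There are 2 geometric isomers: CH3CN and I mutually trans; CH3CN and I mutually cis.
Each arrangement has an internal mirror plane or centre of symmetry, so none is chiral.

2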